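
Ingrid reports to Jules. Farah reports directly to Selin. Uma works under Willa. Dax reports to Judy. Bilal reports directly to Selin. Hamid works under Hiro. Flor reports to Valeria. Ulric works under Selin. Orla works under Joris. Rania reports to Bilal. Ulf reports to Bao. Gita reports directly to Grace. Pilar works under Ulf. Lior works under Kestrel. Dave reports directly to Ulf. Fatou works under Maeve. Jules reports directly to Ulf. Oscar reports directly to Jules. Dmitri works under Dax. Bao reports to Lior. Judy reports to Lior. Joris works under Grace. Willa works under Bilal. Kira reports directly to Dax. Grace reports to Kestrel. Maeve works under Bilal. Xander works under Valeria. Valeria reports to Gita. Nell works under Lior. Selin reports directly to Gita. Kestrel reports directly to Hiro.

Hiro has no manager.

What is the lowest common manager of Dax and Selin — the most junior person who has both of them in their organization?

Dax's chain of managers is Judy, Lior, Kestrel, Hiro. Selin's chain of managers is Gita, Grace, Kestrel, Hiro. The first manager that appears in both chains is Kestrel.

Kestrel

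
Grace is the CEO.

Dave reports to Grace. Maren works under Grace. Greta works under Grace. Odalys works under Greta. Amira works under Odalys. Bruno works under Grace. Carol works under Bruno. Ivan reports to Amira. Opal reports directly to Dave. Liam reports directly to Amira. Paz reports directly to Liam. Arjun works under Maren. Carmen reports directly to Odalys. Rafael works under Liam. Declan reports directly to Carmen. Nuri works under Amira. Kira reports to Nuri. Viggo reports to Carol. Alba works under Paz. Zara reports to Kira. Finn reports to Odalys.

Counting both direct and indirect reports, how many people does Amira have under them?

Amira directly manages Ivan, Liam, Nuri. Ivan has no reports. Under Liam: Rafael, Paz, Alba (3). Under Nuri: Kira, Zara (2). So Amira's organization is 3 direct reports plus everyone under them: 1 + 4 + 3 = 8.

8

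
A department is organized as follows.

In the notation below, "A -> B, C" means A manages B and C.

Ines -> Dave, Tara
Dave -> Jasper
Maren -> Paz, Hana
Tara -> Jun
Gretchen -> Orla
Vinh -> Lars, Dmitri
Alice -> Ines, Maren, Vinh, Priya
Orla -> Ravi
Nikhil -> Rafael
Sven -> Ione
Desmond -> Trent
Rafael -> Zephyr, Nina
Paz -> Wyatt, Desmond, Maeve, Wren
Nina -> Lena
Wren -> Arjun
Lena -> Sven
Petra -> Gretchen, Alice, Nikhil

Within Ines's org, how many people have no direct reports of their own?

The people in Ines's organization with no one reporting to them are Jun, Jasper. That is 2.

2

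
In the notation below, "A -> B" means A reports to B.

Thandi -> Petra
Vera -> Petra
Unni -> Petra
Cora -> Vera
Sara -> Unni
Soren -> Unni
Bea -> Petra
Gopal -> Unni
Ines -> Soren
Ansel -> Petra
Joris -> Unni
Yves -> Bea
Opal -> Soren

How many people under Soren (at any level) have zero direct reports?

2

The people in Soren's organization with no one reporting to them are Ines, Opal. That is 2.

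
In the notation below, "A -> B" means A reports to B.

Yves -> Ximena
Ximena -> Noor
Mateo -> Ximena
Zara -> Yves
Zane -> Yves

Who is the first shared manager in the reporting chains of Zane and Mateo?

Ximena

Zane's chain of managers is Yves, Ximena, Noor. Mateo's chain of managers is Ximena, Noor. The first manager that appears in both chains is Ximena.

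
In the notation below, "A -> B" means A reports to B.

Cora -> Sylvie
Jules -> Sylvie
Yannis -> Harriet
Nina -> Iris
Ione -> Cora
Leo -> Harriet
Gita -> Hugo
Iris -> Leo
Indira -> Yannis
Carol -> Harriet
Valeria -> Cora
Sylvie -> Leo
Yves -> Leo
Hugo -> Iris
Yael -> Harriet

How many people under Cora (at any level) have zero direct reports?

2

The people in Cora's organization with no one reporting to them are Valeria, Ione. That is 2.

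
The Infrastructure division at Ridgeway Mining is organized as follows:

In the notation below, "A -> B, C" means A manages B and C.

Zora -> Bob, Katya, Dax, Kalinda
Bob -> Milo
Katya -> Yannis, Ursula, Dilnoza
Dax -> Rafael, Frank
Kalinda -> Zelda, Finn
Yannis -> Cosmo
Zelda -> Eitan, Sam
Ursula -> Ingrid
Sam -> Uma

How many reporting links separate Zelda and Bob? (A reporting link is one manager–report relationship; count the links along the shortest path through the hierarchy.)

Zelda is 2 levels below Zora, and Bob is 1 level below Zora (their lowest common manager). The shortest path runs up from Zelda to Zora and back down to Bob: 2 + 1 = 3 links.

3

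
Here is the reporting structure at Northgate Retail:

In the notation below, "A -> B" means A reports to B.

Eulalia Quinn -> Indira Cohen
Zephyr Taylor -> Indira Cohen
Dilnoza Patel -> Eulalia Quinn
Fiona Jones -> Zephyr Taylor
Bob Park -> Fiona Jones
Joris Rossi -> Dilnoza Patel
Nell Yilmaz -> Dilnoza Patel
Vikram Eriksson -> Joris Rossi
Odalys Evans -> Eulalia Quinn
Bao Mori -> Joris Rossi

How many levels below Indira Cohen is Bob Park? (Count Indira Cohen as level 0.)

Chain from Bob Park up to Indira Cohen: Bob Park → Fiona Jones → Zephyr Taylor → Indira Cohen. That is 3 steps up, so Bob Park is 3 levels below Indira Cohen.

3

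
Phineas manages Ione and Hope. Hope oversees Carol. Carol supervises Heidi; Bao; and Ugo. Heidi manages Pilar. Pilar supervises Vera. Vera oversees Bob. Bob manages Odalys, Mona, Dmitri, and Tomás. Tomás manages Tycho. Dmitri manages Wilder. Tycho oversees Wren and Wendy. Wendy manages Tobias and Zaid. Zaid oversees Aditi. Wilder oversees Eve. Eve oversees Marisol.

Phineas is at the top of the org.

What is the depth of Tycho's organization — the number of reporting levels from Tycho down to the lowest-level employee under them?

3

The longest chain under Tycho runs Tycho → Wendy → Zaid → Aditi, which is 3 levels below Tycho.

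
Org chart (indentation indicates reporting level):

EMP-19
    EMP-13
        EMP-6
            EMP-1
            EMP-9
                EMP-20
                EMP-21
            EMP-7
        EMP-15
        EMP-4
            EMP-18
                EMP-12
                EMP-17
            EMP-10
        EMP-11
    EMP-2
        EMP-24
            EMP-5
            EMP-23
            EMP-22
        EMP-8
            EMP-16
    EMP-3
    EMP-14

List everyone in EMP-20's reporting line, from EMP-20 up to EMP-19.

EMP-20 reports to EMP-9. EMP-9 reports to EMP-6. EMP-6 reports to EMP-13. EMP-13 reports to EMP-19. EMP-19 is at the top.

EMP-20 -> EMP-9 -> EMP-6 -> EMP-13 -> EMP-19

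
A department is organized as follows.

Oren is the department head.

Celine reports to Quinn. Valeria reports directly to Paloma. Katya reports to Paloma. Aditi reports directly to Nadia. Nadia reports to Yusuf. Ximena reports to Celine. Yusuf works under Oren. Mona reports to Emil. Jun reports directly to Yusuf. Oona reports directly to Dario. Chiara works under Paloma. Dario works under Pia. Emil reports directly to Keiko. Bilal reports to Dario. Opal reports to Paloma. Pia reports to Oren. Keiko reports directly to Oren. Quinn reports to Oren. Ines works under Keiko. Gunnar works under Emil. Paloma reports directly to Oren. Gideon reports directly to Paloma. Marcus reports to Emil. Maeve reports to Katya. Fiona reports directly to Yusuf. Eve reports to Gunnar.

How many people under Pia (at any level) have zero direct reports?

The people in Pia's organization with no one reporting to them are Bilal, Oona. That is 2.

2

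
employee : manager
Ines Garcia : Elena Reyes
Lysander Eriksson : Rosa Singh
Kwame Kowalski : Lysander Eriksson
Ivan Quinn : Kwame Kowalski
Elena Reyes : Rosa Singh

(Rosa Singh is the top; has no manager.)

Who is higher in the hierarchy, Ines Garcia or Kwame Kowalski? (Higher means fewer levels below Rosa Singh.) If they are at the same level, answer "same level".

Both Ines Garcia and Kwame Kowalski are 2 levels below Rosa Singh.

same level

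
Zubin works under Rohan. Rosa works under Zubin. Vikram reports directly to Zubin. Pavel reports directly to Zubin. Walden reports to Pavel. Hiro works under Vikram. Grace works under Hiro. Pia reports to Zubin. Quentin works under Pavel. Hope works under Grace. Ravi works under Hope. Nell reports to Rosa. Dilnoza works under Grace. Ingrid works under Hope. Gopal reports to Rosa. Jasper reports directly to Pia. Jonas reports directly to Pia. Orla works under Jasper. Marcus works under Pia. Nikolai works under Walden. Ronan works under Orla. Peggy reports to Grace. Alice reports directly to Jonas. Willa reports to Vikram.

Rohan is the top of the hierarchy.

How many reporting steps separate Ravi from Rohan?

Chain from Ravi up to Rohan: Ravi → Hope → Grace → Hiro → Vikram → Zubin → Rohan. That is 6 steps up, so Ravi is 6 levels below Rohan.

6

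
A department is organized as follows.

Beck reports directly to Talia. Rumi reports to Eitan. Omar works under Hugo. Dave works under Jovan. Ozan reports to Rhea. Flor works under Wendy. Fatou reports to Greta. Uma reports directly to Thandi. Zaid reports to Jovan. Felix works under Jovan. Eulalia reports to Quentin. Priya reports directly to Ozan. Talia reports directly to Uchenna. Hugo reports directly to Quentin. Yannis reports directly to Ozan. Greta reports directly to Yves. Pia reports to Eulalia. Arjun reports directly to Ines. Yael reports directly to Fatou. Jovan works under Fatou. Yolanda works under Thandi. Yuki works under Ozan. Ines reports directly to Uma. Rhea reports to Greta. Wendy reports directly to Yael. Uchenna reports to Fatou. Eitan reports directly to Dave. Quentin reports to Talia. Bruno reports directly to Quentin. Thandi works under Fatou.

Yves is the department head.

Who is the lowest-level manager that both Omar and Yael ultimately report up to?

Omar's chain of managers is Hugo, Quentin, Talia, Uchenna, Fatou, Greta, Yves. Yael's chain of managers is Fatou, Greta, Yves. The first manager that appears in both chains is Fatou.

Fatou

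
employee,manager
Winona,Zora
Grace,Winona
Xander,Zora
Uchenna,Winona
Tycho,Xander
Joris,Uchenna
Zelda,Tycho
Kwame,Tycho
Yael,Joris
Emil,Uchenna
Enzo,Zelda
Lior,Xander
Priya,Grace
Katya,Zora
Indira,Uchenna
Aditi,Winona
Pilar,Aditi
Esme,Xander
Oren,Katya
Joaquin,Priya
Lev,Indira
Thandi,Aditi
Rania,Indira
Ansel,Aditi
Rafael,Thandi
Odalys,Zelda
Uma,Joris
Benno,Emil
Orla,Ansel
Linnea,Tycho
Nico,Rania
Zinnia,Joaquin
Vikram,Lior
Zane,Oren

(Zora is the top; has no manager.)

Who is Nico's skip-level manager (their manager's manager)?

Indira

Nico reports to Rania, and Rania reports to Indira. So Nico's skip-level manager is Indira.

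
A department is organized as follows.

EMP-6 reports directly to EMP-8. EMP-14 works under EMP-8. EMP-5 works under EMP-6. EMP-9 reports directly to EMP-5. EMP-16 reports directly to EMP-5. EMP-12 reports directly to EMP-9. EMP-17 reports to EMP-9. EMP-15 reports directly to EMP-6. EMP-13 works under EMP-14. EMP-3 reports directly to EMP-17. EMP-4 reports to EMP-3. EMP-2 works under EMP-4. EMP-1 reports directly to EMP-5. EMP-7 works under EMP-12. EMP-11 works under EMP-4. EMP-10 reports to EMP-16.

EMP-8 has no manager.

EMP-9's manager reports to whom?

EMP-9 reports to EMP-5, and EMP-5 reports to EMP-6. So EMP-9's skip-level manager is EMP-6.

EMP-6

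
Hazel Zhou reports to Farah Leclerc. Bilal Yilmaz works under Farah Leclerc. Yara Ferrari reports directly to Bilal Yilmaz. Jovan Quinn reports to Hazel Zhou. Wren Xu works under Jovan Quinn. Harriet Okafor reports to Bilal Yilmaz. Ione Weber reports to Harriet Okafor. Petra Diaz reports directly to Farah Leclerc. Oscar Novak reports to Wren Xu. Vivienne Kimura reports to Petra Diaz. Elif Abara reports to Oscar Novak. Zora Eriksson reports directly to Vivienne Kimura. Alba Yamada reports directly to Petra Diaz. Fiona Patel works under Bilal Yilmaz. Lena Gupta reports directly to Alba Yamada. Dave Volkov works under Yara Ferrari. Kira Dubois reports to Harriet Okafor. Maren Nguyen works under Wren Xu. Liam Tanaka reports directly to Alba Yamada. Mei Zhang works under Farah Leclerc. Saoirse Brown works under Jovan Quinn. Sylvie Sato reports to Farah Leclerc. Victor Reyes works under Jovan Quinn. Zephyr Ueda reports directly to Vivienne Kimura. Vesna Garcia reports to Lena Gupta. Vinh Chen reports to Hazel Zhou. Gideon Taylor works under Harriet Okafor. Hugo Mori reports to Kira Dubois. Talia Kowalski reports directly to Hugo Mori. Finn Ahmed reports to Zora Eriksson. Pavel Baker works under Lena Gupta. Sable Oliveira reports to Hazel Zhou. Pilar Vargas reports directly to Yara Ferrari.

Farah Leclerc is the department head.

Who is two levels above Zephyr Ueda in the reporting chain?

Petra Diaz

Zephyr Ueda reports to Vivienne Kimura, and Vivienne Kimura reports to Petra Diaz. So Zephyr Ueda's skip-level manager is Petra Diaz.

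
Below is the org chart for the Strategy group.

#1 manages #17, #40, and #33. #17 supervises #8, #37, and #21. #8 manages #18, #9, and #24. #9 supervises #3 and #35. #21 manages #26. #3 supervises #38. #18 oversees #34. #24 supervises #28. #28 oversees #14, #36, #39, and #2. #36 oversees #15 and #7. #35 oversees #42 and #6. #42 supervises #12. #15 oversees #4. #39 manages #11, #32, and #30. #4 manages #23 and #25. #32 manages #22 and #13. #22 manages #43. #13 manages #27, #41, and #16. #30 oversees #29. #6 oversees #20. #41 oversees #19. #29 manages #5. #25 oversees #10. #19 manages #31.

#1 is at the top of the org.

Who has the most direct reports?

#28

Direct-report counts: #1 has 3; #17 has 3; #21 has 1; #8 has 3; #24 has 1; #28 has 4; #39 has 3; #30 has 1; #29 has 1; #32 has 2; #13 has 3; #41 has 1; #19 has 1; #22 has 1; #36 has 2; #15 has 1; #4 has 2; #25 has 1; #18 has 1; #9 has 2; #35 has 2; #6 has 1; #42 has 1; #3 has 1. The largest is 4, held by #28.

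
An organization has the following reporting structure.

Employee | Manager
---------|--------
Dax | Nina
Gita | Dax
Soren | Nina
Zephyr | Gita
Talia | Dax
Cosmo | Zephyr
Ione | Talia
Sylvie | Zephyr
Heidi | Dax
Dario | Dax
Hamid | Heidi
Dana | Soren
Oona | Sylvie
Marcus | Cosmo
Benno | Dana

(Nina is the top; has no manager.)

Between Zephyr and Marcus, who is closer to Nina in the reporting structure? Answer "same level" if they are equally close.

Zephyr is 3 levels below Nina; Marcus is 5. Zephyr is higher.

Zephyr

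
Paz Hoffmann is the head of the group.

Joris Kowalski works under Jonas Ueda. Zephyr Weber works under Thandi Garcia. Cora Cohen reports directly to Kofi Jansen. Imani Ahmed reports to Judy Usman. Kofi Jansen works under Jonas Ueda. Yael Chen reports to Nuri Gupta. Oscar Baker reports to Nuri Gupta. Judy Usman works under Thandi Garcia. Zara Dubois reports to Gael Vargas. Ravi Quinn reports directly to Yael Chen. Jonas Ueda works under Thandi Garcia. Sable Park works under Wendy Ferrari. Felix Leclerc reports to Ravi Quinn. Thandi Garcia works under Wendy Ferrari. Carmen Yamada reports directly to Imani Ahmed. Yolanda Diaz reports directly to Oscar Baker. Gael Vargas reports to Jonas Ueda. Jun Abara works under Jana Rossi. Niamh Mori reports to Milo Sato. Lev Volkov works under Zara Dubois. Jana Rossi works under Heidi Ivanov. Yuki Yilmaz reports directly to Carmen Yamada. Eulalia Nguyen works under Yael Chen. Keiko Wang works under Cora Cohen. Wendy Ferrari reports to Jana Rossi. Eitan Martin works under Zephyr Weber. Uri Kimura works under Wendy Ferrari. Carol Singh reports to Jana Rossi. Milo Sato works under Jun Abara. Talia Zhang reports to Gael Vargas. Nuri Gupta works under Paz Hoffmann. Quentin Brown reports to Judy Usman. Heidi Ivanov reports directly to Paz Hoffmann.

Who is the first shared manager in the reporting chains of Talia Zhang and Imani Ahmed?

Thandi Garcia

Talia Zhang's chain of managers is Gael Vargas, Jonas Ueda, Thandi Garcia, Wendy Ferrari, Jana Rossi, Heidi Ivanov, Paz Hoffmann. Imani Ahmed's chain of managers is Judy Usman, Thandi Garcia, Wendy Ferrari, Jana Rossi, Heidi Ivanov, Paz Hoffmann. The first manager that appears in both chains is Thandi Garcia.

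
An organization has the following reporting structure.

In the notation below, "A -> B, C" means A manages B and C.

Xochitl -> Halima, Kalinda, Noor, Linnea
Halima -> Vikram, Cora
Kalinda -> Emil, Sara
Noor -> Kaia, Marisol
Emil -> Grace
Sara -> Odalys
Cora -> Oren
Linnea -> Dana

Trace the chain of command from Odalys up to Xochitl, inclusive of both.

Odalys reports to Sara. Sara reports to Kalinda. Kalinda reports to Xochitl. Xochitl is at the top.

Odalys -> Sara -> Kalinda -> Xochitl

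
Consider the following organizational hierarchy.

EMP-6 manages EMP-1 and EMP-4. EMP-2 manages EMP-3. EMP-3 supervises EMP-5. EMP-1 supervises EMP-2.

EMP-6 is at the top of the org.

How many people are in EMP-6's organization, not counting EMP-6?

5

EMP-6 directly manages EMP-1, EMP-4. Under EMP-1: EMP-2, EMP-3, EMP-5 (3). EMP-4 has no reports. So EMP-6's organization is 2 direct reports plus everyone under them: 4 + 1 = 5.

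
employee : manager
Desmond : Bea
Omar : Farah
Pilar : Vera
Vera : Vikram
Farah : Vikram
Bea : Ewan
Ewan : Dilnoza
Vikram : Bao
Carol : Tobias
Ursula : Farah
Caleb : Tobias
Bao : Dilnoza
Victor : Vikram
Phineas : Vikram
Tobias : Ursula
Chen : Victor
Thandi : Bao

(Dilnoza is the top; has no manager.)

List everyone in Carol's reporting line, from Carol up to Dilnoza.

Carol reports to Tobias. Tobias reports to Ursula. Ursula reports to Farah. Farah reports to Vikram. Vikram reports to Bao. Bao reports to Dilnoza. Dilnoza is at the top.

Carol -> Tobias -> Ursula -> Farah -> Vikram -> Bao -> Dilnoza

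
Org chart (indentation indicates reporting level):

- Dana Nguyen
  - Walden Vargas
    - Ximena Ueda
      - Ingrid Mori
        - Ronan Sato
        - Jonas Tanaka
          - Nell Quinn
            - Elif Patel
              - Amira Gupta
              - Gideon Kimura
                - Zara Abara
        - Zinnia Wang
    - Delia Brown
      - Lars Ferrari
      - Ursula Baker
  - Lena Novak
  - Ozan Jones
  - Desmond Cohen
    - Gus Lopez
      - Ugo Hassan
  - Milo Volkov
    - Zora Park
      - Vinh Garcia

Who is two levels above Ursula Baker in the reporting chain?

Ursula Baker reports to Delia Brown, and Delia Brown reports to Walden Vargas. So Ursula Baker's skip-level manager is Walden Vargas.

Walden Vargas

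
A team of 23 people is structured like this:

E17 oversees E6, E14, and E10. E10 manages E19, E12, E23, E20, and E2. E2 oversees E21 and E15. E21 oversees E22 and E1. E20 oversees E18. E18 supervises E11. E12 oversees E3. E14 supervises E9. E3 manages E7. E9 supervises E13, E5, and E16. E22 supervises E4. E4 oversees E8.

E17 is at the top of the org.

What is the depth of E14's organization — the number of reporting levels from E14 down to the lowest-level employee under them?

2

The longest chain under E14 runs E14 → E9 → E16, which is 2 levels below E14.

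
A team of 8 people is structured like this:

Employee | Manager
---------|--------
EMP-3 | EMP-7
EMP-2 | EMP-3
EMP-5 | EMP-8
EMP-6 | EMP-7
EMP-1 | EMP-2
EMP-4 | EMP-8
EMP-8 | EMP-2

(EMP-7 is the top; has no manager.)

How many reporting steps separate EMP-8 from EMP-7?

3

Chain from EMP-8 up to EMP-7: EMP-8 → EMP-2 → EMP-3 → EMP-7. That is 3 steps up, so EMP-8 is 3 levels below EMP-7.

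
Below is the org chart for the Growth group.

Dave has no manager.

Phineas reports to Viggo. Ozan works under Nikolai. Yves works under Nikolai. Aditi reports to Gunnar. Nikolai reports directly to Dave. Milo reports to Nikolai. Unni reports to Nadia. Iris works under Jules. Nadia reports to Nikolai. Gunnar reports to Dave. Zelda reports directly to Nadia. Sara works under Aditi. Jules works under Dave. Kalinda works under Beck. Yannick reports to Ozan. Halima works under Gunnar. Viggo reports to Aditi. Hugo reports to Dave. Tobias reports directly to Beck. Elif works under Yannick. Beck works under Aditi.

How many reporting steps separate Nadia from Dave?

Chain from Nadia up to Dave: Nadia → Nikolai → Dave. That is 2 steps up, so Nadia is 2 levels below Dave.

2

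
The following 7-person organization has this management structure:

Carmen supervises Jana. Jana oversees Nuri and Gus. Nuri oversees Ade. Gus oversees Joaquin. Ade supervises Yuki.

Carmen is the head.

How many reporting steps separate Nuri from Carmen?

2

Chain from Nuri up to Carmen: Nuri → Jana → Carmen. That is 2 steps up, so Nuri is 2 levels below Carmen.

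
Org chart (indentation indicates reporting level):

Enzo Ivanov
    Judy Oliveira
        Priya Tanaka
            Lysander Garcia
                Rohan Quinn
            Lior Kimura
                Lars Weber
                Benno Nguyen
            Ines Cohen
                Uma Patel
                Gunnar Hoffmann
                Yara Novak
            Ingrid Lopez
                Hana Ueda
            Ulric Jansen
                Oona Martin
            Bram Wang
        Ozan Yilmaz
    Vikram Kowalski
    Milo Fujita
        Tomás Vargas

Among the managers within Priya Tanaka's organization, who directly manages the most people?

Direct-report counts within Priya Tanaka's organization: Priya Tanaka has 6; Ulric Jansen has 1; Ingrid Lopez has 1; Ines Cohen has 3; Lior Kimura has 2; Lysander Garcia has 1. The largest is 6, held by Priya Tanaka.

Priya Tanaka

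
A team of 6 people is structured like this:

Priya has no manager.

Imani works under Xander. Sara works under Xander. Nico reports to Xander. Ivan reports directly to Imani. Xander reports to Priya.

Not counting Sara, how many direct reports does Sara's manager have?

2

Sara reports to Xander. Xander's other direct reports are Imani, Nico — 2 peers.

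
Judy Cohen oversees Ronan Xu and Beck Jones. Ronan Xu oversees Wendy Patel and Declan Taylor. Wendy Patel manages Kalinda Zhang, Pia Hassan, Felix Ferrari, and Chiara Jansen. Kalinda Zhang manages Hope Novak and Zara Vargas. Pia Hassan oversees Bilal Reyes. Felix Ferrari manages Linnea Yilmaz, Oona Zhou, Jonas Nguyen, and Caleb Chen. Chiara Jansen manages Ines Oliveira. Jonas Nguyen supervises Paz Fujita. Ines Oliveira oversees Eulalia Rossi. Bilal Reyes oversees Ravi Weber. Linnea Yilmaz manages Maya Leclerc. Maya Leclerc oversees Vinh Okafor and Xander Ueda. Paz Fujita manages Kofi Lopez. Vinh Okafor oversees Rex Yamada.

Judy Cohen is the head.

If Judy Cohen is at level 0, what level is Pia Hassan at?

Chain from Pia Hassan up to Judy Cohen: Pia Hassan → Wendy Patel → Ronan Xu → Judy Cohen. That is 3 steps up, so Pia Hassan is 3 levels below Judy Cohen.

3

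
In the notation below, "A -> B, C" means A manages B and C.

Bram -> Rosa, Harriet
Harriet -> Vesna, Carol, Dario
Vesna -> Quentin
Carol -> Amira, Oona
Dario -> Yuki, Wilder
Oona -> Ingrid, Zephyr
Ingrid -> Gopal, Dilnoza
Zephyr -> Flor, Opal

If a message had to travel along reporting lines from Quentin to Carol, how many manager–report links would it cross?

Quentin is 2 levels below Harriet, and Carol is 1 level below Harriet (their lowest common manager). The shortest path runs up from Quentin to Harriet and back down to Carol: 2 + 1 = 3 links.

3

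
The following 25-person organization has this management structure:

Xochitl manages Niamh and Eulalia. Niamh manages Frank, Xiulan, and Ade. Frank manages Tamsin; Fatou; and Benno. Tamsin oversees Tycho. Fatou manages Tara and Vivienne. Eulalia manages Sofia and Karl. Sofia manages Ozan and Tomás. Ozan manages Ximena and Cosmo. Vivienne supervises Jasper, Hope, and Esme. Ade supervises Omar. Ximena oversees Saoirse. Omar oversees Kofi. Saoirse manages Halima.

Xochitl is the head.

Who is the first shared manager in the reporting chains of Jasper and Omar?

Niamh

Jasper's chain of managers is Vivienne, Fatou, Frank, Niamh, Xochitl. Omar's chain of managers is Ade, Niamh, Xochitl. The first manager that appears in both chains is Niamh.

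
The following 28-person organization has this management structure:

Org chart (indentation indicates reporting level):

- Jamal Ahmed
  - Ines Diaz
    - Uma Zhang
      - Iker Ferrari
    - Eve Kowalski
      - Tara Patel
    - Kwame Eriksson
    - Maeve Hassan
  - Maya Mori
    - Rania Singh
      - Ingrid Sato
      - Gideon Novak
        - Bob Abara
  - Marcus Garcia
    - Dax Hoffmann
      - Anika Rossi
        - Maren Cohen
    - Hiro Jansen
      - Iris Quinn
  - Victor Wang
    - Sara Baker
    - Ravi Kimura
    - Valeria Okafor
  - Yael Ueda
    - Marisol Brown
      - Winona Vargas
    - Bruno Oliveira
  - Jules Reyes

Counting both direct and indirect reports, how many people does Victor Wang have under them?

3

Victor Wang directly manages Sara Baker, Ravi Kimura, Valeria Okafor. Sara Baker has no reports. Ravi Kimura has no reports. Valeria Okafor has no reports. So Victor Wang's organization is 3 direct reports plus everyone under them: 1 + 1 + 1 = 3.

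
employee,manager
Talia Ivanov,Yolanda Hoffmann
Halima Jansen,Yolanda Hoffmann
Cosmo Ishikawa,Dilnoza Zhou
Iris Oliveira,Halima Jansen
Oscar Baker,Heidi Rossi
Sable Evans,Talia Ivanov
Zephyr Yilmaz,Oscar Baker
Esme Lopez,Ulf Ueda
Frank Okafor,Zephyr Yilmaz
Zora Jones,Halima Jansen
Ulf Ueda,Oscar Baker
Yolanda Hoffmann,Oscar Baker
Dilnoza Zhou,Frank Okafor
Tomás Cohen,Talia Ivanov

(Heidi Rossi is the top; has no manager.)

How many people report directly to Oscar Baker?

Oscar Baker directly manages Ulf Ueda, Yolanda Hoffmann, Zephyr Yilmaz. That is 3 direct reports.

3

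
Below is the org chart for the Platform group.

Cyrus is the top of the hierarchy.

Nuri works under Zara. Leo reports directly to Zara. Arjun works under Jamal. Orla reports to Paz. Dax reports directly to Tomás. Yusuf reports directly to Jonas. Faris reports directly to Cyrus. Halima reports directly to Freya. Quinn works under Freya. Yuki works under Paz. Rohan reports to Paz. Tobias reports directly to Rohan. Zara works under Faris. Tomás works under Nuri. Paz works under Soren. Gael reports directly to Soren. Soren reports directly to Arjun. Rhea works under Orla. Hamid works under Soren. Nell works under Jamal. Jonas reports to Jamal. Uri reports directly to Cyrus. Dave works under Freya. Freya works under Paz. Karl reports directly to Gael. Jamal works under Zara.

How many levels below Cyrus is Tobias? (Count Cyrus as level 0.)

Chain from Tobias up to Cyrus: Tobias → Rohan → Paz → Soren → Arjun → Jamal → Zara → Faris → Cyrus. That is 8 steps up, so Tobias is 8 levels below Cyrus.

8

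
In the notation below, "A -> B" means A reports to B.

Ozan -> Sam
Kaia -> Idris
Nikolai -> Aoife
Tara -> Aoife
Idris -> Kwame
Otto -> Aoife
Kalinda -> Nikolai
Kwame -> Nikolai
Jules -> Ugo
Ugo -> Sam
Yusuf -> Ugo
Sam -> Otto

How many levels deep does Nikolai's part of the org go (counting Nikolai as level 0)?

3

The longest chain under Nikolai runs Nikolai → Kwame → Idris → Kaia, which is 3 levels below Nikolai.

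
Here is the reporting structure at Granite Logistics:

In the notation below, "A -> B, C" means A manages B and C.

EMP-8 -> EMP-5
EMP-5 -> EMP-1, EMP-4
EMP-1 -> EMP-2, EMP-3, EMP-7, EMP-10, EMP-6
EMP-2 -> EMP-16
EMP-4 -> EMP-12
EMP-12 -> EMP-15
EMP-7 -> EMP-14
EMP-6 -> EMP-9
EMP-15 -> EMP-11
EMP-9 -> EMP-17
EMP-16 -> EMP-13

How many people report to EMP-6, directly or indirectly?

EMP-6 directly manages EMP-9. Under EMP-9: EMP-17 (1). That's 2 in total.

2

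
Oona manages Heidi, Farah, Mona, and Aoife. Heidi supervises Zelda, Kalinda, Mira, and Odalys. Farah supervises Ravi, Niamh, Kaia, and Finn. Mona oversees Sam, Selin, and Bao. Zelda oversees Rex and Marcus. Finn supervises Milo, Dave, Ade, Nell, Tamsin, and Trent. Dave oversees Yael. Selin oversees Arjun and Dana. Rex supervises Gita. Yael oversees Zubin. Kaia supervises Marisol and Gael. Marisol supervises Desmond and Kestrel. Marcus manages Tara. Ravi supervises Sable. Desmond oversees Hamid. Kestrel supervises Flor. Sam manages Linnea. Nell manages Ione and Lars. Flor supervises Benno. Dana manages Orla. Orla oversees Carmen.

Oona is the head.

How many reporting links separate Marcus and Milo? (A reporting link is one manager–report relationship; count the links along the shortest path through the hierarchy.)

Marcus is 3 levels below Oona, and Milo is 3 levels below Oona (their lowest common manager). The shortest path runs up from Marcus to Oona and back down to Milo: 3 + 3 = 6 links.

6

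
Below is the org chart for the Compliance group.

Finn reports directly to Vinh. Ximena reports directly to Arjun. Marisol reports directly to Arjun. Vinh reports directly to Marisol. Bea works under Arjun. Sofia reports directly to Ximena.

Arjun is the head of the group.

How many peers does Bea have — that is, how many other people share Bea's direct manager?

Bea reports to Arjun. Arjun's other direct reports are Ximena, Marisol — 2 peers.

2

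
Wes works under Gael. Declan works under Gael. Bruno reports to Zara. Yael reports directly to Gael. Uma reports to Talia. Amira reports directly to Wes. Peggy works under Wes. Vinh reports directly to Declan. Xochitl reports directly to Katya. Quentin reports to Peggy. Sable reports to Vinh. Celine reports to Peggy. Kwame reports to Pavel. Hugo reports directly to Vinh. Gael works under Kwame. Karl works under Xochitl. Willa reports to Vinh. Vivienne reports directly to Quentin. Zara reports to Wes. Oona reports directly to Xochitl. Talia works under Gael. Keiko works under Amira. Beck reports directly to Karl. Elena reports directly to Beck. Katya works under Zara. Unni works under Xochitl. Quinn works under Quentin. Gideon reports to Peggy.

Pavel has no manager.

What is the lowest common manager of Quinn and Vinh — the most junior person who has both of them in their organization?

Gael

Quinn's chain of managers is Quentin, Peggy, Wes, Gael, Kwame, Pavel. Vinh's chain of managers is Declan, Gael, Kwame, Pavel. The first manager that appears in both chains is Gael.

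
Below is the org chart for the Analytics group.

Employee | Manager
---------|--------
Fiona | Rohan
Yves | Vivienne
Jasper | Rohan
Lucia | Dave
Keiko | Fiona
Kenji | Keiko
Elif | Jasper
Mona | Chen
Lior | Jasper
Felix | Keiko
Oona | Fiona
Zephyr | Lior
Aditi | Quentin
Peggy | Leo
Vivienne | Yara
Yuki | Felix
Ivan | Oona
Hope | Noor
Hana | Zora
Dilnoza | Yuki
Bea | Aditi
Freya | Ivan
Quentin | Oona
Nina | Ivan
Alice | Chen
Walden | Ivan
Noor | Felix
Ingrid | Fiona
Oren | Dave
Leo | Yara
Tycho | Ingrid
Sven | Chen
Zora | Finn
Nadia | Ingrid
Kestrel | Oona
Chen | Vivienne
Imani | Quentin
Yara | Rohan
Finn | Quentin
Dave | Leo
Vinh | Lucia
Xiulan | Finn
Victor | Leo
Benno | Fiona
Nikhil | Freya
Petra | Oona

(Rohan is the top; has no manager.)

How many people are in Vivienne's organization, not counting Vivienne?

5

Vivienne directly manages Yves, Chen. Yves has no reports. Under Chen: Sven, Alice, Mona (3). So Vivienne's organization is 2 direct reports plus everyone under them: 1 + 4 = 5.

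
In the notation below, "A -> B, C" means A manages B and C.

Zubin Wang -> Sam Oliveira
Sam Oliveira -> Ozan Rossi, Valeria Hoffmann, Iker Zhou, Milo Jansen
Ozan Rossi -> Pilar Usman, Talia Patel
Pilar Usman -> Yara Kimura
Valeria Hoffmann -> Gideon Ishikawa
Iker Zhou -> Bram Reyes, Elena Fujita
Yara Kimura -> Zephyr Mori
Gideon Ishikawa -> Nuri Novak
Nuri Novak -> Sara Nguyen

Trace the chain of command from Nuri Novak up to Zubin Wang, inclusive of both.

Nuri Novak reports to Gideon Ishikawa. Gideon Ishikawa reports to Valeria Hoffmann. Valeria Hoffmann reports to Sam Oliveira. Sam Oliveira reports to Zubin Wang. Zubin Wang is at the top.

Nuri Novak -> Gideon Ishikawa -> Valeria Hoffmann -> Sam Oliveira -> Zubin Wang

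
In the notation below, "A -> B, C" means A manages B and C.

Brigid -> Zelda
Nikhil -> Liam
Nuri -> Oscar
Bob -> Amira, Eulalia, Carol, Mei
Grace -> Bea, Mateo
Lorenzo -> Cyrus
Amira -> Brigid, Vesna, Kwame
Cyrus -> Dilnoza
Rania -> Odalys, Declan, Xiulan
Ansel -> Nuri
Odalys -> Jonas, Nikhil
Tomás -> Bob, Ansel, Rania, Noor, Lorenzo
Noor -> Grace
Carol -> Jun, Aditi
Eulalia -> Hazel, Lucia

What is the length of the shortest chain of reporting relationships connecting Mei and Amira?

2

Mei is 1 level below Bob, and Amira is 1 level below Bob (their lowest common manager). The shortest path runs up from Mei to Bob and back down to Amira: 1 + 1 = 2 links.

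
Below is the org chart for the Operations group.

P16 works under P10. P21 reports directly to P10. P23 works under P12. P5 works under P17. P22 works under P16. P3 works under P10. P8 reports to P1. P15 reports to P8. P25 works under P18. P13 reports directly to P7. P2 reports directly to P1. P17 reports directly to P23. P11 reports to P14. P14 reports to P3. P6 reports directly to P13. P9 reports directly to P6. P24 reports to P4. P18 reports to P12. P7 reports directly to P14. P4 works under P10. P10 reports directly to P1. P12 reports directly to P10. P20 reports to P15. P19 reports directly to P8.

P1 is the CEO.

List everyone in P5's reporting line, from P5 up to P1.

P5 reports to P17. P17 reports to P23. P23 reports to P12. P12 reports to P10. P10 reports to P1. P1 is at the top.

P5 -> P17 -> P23 -> P12 -> P10 -> P1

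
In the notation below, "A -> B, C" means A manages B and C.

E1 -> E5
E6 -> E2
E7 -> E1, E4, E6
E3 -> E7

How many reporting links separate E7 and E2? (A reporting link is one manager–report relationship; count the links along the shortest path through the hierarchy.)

E2 is in E7's organization: the chain from E2 up to E7 is E2 → E6 → E7, which is 2 links.

2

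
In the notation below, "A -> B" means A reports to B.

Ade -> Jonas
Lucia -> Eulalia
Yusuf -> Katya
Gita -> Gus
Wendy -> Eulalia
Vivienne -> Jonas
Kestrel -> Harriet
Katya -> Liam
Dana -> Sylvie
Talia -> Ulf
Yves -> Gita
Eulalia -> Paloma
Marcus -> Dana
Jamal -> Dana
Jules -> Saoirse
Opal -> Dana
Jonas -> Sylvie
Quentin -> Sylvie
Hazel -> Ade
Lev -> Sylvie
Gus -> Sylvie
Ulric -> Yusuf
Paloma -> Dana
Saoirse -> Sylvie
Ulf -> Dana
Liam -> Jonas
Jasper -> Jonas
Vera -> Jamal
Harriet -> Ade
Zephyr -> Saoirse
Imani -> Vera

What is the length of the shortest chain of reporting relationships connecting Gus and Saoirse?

Gus is 1 level below Sylvie, and Saoirse is 1 level below Sylvie (their lowest common manager). The shortest path runs up from Gus to Sylvie and back down to Saoirse: 1 + 1 = 2 links.

2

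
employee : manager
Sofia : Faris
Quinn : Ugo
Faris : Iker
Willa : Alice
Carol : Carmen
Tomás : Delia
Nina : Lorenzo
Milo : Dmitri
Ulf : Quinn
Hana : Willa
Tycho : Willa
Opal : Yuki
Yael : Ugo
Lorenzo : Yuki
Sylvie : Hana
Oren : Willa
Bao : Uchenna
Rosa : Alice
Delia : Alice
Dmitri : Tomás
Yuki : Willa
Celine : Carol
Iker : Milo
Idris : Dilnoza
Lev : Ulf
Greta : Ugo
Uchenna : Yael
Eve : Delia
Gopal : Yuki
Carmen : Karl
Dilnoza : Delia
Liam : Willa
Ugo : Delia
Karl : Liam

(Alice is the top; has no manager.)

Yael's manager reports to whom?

Delia

Yael reports to Ugo, and Ugo reports to Delia. So Yael's skip-level manager is Delia.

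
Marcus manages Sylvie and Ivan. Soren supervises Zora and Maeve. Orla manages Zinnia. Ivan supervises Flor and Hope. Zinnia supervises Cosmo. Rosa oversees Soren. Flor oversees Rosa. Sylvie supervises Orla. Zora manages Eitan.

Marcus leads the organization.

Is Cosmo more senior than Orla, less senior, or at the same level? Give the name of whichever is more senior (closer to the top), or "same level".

Cosmo is 4 levels below Marcus; Orla is 2. Orla is higher.

Orla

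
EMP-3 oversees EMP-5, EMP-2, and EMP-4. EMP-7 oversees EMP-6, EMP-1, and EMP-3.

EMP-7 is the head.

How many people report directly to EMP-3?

3

EMP-3 directly manages EMP-5, EMP-2, EMP-4. That is 3 direct reports.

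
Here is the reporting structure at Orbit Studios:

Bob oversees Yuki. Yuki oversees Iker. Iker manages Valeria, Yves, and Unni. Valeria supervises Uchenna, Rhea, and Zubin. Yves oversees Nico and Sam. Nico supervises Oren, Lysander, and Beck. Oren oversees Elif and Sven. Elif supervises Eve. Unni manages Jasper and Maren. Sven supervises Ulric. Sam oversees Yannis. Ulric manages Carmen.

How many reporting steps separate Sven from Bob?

Chain from Sven up to Bob: Sven → Oren → Nico → Yves → Iker → Yuki → Bob. That is 6 steps up, so Sven is 6 levels below Bob.

6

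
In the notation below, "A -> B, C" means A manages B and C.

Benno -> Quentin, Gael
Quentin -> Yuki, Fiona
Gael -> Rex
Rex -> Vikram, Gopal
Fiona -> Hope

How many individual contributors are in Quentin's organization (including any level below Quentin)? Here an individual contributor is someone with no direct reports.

The people in Quentin's organization with no one reporting to them are Hope, Yuki. That is 2.

2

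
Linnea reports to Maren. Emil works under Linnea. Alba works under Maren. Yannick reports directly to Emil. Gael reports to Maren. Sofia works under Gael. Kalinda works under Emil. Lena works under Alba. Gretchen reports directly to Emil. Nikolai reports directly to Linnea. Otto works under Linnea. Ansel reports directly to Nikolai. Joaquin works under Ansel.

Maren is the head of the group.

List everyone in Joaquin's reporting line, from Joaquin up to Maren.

Joaquin -> Ansel -> Nikolai -> Linnea -> Maren

Joaquin reports to Ansel. Ansel reports to Nikolai. Nikolai reports to Linnea. Linnea reports to Maren. Maren is at the top.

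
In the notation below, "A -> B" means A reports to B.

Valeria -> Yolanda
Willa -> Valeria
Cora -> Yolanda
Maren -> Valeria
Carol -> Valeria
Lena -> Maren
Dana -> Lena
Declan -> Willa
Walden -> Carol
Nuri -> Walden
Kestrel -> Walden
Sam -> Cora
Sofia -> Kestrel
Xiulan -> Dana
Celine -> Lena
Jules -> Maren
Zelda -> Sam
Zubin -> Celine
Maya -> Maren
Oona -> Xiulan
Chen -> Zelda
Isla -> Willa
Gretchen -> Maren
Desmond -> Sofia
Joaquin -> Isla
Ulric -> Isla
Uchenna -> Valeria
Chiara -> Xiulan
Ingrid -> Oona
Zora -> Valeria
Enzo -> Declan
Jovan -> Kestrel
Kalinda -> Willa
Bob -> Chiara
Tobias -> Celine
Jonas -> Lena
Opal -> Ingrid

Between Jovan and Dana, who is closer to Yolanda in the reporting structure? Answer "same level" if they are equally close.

Dana

Jovan is 5 levels below Yolanda; Dana is 4. Dana is higher.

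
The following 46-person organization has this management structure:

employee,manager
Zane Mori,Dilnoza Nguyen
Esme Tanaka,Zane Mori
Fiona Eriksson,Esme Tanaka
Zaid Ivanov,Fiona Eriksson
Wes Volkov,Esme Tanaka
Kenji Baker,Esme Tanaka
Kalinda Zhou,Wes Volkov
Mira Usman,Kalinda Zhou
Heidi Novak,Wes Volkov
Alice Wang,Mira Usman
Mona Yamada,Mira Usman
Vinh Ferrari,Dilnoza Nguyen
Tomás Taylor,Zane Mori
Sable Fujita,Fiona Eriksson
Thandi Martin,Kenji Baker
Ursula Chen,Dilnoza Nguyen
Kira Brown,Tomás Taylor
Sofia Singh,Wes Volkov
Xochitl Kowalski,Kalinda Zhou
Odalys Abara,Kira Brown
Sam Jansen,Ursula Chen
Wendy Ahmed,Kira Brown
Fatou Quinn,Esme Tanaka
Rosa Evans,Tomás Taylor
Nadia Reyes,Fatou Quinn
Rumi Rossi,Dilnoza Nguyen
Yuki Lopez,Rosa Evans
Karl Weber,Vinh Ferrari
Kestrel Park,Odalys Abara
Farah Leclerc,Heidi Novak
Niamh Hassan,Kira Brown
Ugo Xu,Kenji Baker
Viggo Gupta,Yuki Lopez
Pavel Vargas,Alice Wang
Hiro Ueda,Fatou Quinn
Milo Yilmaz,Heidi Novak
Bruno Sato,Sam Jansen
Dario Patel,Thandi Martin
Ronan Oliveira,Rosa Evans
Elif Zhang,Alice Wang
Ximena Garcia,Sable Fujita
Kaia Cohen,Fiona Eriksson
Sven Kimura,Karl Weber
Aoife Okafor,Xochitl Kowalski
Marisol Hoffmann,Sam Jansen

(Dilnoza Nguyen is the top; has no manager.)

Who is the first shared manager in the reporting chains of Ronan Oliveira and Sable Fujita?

Zane Mori

Ronan Oliveira's chain of managers is Rosa Evans, Tomás Taylor, Zane Mori, Dilnoza Nguyen. Sable Fujita's chain of managers is Fiona Eriksson, Esme Tanaka, Zane Mori, Dilnoza Nguyen. The first manager that appears in both chains is Zane Mori.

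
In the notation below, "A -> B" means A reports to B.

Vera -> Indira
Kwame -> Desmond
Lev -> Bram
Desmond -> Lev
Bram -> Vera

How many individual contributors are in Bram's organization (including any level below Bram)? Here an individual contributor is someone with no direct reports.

1

The only person in Bram's organization with no one reporting to them is Kwame. That is 1.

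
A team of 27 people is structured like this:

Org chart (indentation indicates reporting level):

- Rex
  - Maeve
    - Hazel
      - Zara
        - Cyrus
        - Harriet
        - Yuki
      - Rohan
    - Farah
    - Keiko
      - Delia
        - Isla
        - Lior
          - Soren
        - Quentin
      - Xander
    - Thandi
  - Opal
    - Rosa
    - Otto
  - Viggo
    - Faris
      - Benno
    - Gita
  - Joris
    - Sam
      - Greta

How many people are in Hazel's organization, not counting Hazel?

5

Hazel directly manages Zara, Rohan. Under Zara: Yuki, Harriet, Cyrus (3). Rohan has no reports. So Hazel's organization is 2 direct reports plus everyone under them: 4 + 1 = 5.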